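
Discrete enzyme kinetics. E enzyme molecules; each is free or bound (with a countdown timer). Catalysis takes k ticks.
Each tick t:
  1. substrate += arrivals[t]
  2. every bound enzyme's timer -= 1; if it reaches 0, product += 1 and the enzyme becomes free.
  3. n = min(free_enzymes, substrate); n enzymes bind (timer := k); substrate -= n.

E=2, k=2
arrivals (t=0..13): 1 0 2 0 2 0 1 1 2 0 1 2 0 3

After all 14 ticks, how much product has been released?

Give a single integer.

Answer: 11

Derivation:
t=0: arr=1 -> substrate=0 bound=1 product=0
t=1: arr=0 -> substrate=0 bound=1 product=0
t=2: arr=2 -> substrate=0 bound=2 product=1
t=3: arr=0 -> substrate=0 bound=2 product=1
t=4: arr=2 -> substrate=0 bound=2 product=3
t=5: arr=0 -> substrate=0 bound=2 product=3
t=6: arr=1 -> substrate=0 bound=1 product=5
t=7: arr=1 -> substrate=0 bound=2 product=5
t=8: arr=2 -> substrate=1 bound=2 product=6
t=9: arr=0 -> substrate=0 bound=2 product=7
t=10: arr=1 -> substrate=0 bound=2 product=8
t=11: arr=2 -> substrate=1 bound=2 product=9
t=12: arr=0 -> substrate=0 bound=2 product=10
t=13: arr=3 -> substrate=2 bound=2 product=11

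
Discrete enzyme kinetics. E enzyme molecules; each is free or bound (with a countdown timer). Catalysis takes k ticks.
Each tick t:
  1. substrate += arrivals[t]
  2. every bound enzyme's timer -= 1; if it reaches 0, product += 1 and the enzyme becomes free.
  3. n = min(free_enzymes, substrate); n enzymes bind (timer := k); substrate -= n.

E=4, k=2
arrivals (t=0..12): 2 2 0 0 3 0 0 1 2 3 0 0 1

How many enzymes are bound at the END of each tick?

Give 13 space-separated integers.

Answer: 2 4 2 0 3 3 0 1 3 4 3 1 1

Derivation:
t=0: arr=2 -> substrate=0 bound=2 product=0
t=1: arr=2 -> substrate=0 bound=4 product=0
t=2: arr=0 -> substrate=0 bound=2 product=2
t=3: arr=0 -> substrate=0 bound=0 product=4
t=4: arr=3 -> substrate=0 bound=3 product=4
t=5: arr=0 -> substrate=0 bound=3 product=4
t=6: arr=0 -> substrate=0 bound=0 product=7
t=7: arr=1 -> substrate=0 bound=1 product=7
t=8: arr=2 -> substrate=0 bound=3 product=7
t=9: arr=3 -> substrate=1 bound=4 product=8
t=10: arr=0 -> substrate=0 bound=3 product=10
t=11: arr=0 -> substrate=0 bound=1 product=12
t=12: arr=1 -> substrate=0 bound=1 product=13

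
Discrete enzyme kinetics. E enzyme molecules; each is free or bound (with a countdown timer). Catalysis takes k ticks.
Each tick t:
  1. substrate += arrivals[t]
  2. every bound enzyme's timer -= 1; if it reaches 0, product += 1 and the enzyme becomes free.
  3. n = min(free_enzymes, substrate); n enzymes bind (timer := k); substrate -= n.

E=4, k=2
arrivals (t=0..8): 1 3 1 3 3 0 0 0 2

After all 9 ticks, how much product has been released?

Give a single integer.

t=0: arr=1 -> substrate=0 bound=1 product=0
t=1: arr=3 -> substrate=0 bound=4 product=0
t=2: arr=1 -> substrate=0 bound=4 product=1
t=3: arr=3 -> substrate=0 bound=4 product=4
t=4: arr=3 -> substrate=2 bound=4 product=5
t=5: arr=0 -> substrate=0 bound=3 product=8
t=6: arr=0 -> substrate=0 bound=2 product=9
t=7: arr=0 -> substrate=0 bound=0 product=11
t=8: arr=2 -> substrate=0 bound=2 product=11

Answer: 11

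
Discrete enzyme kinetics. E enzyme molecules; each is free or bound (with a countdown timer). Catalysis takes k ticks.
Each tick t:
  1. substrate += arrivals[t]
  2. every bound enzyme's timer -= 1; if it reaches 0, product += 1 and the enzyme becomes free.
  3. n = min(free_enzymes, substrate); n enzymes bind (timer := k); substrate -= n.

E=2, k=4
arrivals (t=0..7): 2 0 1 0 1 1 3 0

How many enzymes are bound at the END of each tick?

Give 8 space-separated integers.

t=0: arr=2 -> substrate=0 bound=2 product=0
t=1: arr=0 -> substrate=0 bound=2 product=0
t=2: arr=1 -> substrate=1 bound=2 product=0
t=3: arr=0 -> substrate=1 bound=2 product=0
t=4: arr=1 -> substrate=0 bound=2 product=2
t=5: arr=1 -> substrate=1 bound=2 product=2
t=6: arr=3 -> substrate=4 bound=2 product=2
t=7: arr=0 -> substrate=4 bound=2 product=2

Answer: 2 2 2 2 2 2 2 2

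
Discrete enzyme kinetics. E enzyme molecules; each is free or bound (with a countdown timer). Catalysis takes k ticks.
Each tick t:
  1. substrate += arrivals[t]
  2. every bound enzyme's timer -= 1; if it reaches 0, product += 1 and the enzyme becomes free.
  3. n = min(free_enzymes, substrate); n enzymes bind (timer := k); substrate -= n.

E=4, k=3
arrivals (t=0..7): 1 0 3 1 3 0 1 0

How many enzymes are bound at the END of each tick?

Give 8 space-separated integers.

Answer: 1 1 4 4 4 4 4 4

Derivation:
t=0: arr=1 -> substrate=0 bound=1 product=0
t=1: arr=0 -> substrate=0 bound=1 product=0
t=2: arr=3 -> substrate=0 bound=4 product=0
t=3: arr=1 -> substrate=0 bound=4 product=1
t=4: arr=3 -> substrate=3 bound=4 product=1
t=5: arr=0 -> substrate=0 bound=4 product=4
t=6: arr=1 -> substrate=0 bound=4 product=5
t=7: arr=0 -> substrate=0 bound=4 product=5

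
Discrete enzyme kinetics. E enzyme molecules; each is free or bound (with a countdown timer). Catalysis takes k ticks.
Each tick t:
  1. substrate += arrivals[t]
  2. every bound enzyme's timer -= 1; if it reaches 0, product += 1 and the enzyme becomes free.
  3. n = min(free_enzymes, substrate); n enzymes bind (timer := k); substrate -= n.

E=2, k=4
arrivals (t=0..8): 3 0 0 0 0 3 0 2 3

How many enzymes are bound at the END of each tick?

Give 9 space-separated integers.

t=0: arr=3 -> substrate=1 bound=2 product=0
t=1: arr=0 -> substrate=1 bound=2 product=0
t=2: arr=0 -> substrate=1 bound=2 product=0
t=3: arr=0 -> substrate=1 bound=2 product=0
t=4: arr=0 -> substrate=0 bound=1 product=2
t=5: arr=3 -> substrate=2 bound=2 product=2
t=6: arr=0 -> substrate=2 bound=2 product=2
t=7: arr=2 -> substrate=4 bound=2 product=2
t=8: arr=3 -> substrate=6 bound=2 product=3

Answer: 2 2 2 2 1 2 2 2 2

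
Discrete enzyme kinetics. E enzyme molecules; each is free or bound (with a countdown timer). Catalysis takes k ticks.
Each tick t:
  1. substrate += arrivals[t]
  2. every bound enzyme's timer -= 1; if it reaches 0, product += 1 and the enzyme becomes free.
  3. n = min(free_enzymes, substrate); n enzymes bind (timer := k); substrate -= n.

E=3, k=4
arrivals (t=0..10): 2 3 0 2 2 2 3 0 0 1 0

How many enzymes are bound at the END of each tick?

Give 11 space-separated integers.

Answer: 2 3 3 3 3 3 3 3 3 3 3

Derivation:
t=0: arr=2 -> substrate=0 bound=2 product=0
t=1: arr=3 -> substrate=2 bound=3 product=0
t=2: arr=0 -> substrate=2 bound=3 product=0
t=3: arr=2 -> substrate=4 bound=3 product=0
t=4: arr=2 -> substrate=4 bound=3 product=2
t=5: arr=2 -> substrate=5 bound=3 product=3
t=6: arr=3 -> substrate=8 bound=3 product=3
t=7: arr=0 -> substrate=8 bound=3 product=3
t=8: arr=0 -> substrate=6 bound=3 product=5
t=9: arr=1 -> substrate=6 bound=3 product=6
t=10: arr=0 -> substrate=6 bound=3 product=6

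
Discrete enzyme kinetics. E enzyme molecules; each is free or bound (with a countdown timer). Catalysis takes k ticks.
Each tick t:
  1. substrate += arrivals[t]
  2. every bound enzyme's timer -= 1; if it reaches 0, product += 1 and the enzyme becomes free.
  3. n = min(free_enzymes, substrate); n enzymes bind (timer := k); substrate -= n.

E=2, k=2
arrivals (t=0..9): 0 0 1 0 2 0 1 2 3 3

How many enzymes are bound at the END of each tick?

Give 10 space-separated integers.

t=0: arr=0 -> substrate=0 bound=0 product=0
t=1: arr=0 -> substrate=0 bound=0 product=0
t=2: arr=1 -> substrate=0 bound=1 product=0
t=3: arr=0 -> substrate=0 bound=1 product=0
t=4: arr=2 -> substrate=0 bound=2 product=1
t=5: arr=0 -> substrate=0 bound=2 product=1
t=6: arr=1 -> substrate=0 bound=1 product=3
t=7: arr=2 -> substrate=1 bound=2 product=3
t=8: arr=3 -> substrate=3 bound=2 product=4
t=9: arr=3 -> substrate=5 bound=2 product=5

Answer: 0 0 1 1 2 2 1 2 2 2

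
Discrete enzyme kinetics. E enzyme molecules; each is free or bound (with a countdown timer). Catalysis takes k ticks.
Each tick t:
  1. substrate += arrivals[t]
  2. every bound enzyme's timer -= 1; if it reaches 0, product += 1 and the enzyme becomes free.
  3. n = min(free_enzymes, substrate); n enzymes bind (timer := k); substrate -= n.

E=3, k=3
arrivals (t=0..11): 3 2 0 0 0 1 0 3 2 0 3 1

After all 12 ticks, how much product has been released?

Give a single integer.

t=0: arr=3 -> substrate=0 bound=3 product=0
t=1: arr=2 -> substrate=2 bound=3 product=0
t=2: arr=0 -> substrate=2 bound=3 product=0
t=3: arr=0 -> substrate=0 bound=2 product=3
t=4: arr=0 -> substrate=0 bound=2 product=3
t=5: arr=1 -> substrate=0 bound=3 product=3
t=6: arr=0 -> substrate=0 bound=1 product=5
t=7: arr=3 -> substrate=1 bound=3 product=5
t=8: arr=2 -> substrate=2 bound=3 product=6
t=9: arr=0 -> substrate=2 bound=3 product=6
t=10: arr=3 -> substrate=3 bound=3 product=8
t=11: arr=1 -> substrate=3 bound=3 product=9

Answer: 9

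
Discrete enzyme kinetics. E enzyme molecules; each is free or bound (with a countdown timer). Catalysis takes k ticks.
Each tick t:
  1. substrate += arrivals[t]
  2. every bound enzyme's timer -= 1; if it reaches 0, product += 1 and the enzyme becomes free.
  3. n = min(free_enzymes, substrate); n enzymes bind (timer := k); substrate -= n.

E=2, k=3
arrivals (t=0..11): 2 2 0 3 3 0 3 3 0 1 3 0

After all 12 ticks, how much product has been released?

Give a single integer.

t=0: arr=2 -> substrate=0 bound=2 product=0
t=1: arr=2 -> substrate=2 bound=2 product=0
t=2: arr=0 -> substrate=2 bound=2 product=0
t=3: arr=3 -> substrate=3 bound=2 product=2
t=4: arr=3 -> substrate=6 bound=2 product=2
t=5: arr=0 -> substrate=6 bound=2 product=2
t=6: arr=3 -> substrate=7 bound=2 product=4
t=7: arr=3 -> substrate=10 bound=2 product=4
t=8: arr=0 -> substrate=10 bound=2 product=4
t=9: arr=1 -> substrate=9 bound=2 product=6
t=10: arr=3 -> substrate=12 bound=2 product=6
t=11: arr=0 -> substrate=12 bound=2 product=6

Answer: 6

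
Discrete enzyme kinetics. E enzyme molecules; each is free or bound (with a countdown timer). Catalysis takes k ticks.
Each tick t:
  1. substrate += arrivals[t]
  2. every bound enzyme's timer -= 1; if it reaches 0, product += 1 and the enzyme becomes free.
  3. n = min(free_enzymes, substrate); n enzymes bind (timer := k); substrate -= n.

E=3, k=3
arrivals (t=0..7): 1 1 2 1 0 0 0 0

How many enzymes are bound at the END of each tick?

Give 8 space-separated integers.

Answer: 1 2 3 3 3 2 1 0

Derivation:
t=0: arr=1 -> substrate=0 bound=1 product=0
t=1: arr=1 -> substrate=0 bound=2 product=0
t=2: arr=2 -> substrate=1 bound=3 product=0
t=3: arr=1 -> substrate=1 bound=3 product=1
t=4: arr=0 -> substrate=0 bound=3 product=2
t=5: arr=0 -> substrate=0 bound=2 product=3
t=6: arr=0 -> substrate=0 bound=1 product=4
t=7: arr=0 -> substrate=0 bound=0 product=5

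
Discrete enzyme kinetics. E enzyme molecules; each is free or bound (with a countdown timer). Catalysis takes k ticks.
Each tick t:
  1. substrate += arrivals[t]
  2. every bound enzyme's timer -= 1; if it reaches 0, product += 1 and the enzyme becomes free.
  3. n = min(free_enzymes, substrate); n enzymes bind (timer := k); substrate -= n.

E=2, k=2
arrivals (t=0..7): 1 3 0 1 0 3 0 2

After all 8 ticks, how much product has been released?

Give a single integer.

Answer: 6

Derivation:
t=0: arr=1 -> substrate=0 bound=1 product=0
t=1: arr=3 -> substrate=2 bound=2 product=0
t=2: arr=0 -> substrate=1 bound=2 product=1
t=3: arr=1 -> substrate=1 bound=2 product=2
t=4: arr=0 -> substrate=0 bound=2 product=3
t=5: arr=3 -> substrate=2 bound=2 product=4
t=6: arr=0 -> substrate=1 bound=2 product=5
t=7: arr=2 -> substrate=2 bound=2 product=6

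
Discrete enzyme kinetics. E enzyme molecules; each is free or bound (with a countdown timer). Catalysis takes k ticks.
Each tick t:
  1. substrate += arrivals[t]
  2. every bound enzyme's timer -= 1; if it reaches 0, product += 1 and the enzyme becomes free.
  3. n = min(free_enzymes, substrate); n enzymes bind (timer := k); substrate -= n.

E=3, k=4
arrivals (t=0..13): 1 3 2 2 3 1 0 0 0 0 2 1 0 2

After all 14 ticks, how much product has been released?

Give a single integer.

Answer: 9

Derivation:
t=0: arr=1 -> substrate=0 bound=1 product=0
t=1: arr=3 -> substrate=1 bound=3 product=0
t=2: arr=2 -> substrate=3 bound=3 product=0
t=3: arr=2 -> substrate=5 bound=3 product=0
t=4: arr=3 -> substrate=7 bound=3 product=1
t=5: arr=1 -> substrate=6 bound=3 product=3
t=6: arr=0 -> substrate=6 bound=3 product=3
t=7: arr=0 -> substrate=6 bound=3 product=3
t=8: arr=0 -> substrate=5 bound=3 product=4
t=9: arr=0 -> substrate=3 bound=3 product=6
t=10: arr=2 -> substrate=5 bound=3 product=6
t=11: arr=1 -> substrate=6 bound=3 product=6
t=12: arr=0 -> substrate=5 bound=3 product=7
t=13: arr=2 -> substrate=5 bound=3 product=9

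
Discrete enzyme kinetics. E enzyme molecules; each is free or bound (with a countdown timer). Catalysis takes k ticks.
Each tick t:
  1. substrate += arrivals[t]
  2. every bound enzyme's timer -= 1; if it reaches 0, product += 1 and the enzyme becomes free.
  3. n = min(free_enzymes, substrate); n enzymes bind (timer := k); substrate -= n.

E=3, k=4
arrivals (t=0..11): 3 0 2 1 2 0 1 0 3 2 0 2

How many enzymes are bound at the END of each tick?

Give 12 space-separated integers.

t=0: arr=3 -> substrate=0 bound=3 product=0
t=1: arr=0 -> substrate=0 bound=3 product=0
t=2: arr=2 -> substrate=2 bound=3 product=0
t=3: arr=1 -> substrate=3 bound=3 product=0
t=4: arr=2 -> substrate=2 bound=3 product=3
t=5: arr=0 -> substrate=2 bound=3 product=3
t=6: arr=1 -> substrate=3 bound=3 product=3
t=7: arr=0 -> substrate=3 bound=3 product=3
t=8: arr=3 -> substrate=3 bound=3 product=6
t=9: arr=2 -> substrate=5 bound=3 product=6
t=10: arr=0 -> substrate=5 bound=3 product=6
t=11: arr=2 -> substrate=7 bound=3 product=6

Answer: 3 3 3 3 3 3 3 3 3 3 3 3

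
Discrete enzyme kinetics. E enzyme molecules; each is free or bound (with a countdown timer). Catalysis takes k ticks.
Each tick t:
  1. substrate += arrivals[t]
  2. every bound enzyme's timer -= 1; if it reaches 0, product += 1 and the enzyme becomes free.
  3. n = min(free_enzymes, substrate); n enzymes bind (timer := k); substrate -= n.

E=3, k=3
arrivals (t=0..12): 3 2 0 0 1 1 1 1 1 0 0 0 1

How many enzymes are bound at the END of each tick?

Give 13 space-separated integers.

Answer: 3 3 3 2 3 3 3 3 3 2 1 1 1

Derivation:
t=0: arr=3 -> substrate=0 bound=3 product=0
t=1: arr=2 -> substrate=2 bound=3 product=0
t=2: arr=0 -> substrate=2 bound=3 product=0
t=3: arr=0 -> substrate=0 bound=2 product=3
t=4: arr=1 -> substrate=0 bound=3 product=3
t=5: arr=1 -> substrate=1 bound=3 product=3
t=6: arr=1 -> substrate=0 bound=3 product=5
t=7: arr=1 -> substrate=0 bound=3 product=6
t=8: arr=1 -> substrate=1 bound=3 product=6
t=9: arr=0 -> substrate=0 bound=2 product=8
t=10: arr=0 -> substrate=0 bound=1 product=9
t=11: arr=0 -> substrate=0 bound=1 product=9
t=12: arr=1 -> substrate=0 bound=1 product=10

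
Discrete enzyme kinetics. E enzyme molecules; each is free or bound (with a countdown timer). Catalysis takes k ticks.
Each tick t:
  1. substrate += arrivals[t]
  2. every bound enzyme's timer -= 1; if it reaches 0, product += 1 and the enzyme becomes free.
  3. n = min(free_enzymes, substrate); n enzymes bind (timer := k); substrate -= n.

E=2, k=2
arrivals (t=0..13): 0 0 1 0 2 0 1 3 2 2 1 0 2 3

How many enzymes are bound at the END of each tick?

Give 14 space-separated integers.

Answer: 0 0 1 1 2 2 1 2 2 2 2 2 2 2

Derivation:
t=0: arr=0 -> substrate=0 bound=0 product=0
t=1: arr=0 -> substrate=0 bound=0 product=0
t=2: arr=1 -> substrate=0 bound=1 product=0
t=3: arr=0 -> substrate=0 bound=1 product=0
t=4: arr=2 -> substrate=0 bound=2 product=1
t=5: arr=0 -> substrate=0 bound=2 product=1
t=6: arr=1 -> substrate=0 bound=1 product=3
t=7: arr=3 -> substrate=2 bound=2 product=3
t=8: arr=2 -> substrate=3 bound=2 product=4
t=9: arr=2 -> substrate=4 bound=2 product=5
t=10: arr=1 -> substrate=4 bound=2 product=6
t=11: arr=0 -> substrate=3 bound=2 product=7
t=12: arr=2 -> substrate=4 bound=2 product=8
t=13: arr=3 -> substrate=6 bound=2 product=9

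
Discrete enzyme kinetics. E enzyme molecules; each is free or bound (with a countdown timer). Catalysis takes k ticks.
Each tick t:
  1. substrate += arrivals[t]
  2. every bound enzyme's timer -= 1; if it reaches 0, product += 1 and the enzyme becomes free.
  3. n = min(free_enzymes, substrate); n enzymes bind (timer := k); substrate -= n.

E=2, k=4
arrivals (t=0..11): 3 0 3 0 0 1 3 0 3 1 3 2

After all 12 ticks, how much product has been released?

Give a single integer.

Answer: 4

Derivation:
t=0: arr=3 -> substrate=1 bound=2 product=0
t=1: arr=0 -> substrate=1 bound=2 product=0
t=2: arr=3 -> substrate=4 bound=2 product=0
t=3: arr=0 -> substrate=4 bound=2 product=0
t=4: arr=0 -> substrate=2 bound=2 product=2
t=5: arr=1 -> substrate=3 bound=2 product=2
t=6: arr=3 -> substrate=6 bound=2 product=2
t=7: arr=0 -> substrate=6 bound=2 product=2
t=8: arr=3 -> substrate=7 bound=2 product=4
t=9: arr=1 -> substrate=8 bound=2 product=4
t=10: arr=3 -> substrate=11 bound=2 product=4
t=11: arr=2 -> substrate=13 bound=2 product=4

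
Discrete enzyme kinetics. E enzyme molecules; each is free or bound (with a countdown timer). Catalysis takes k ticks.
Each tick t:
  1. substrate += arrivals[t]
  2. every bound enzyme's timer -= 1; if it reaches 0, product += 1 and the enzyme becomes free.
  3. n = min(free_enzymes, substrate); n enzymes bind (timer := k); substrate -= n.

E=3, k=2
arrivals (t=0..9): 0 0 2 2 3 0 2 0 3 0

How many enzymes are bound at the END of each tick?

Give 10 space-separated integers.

t=0: arr=0 -> substrate=0 bound=0 product=0
t=1: arr=0 -> substrate=0 bound=0 product=0
t=2: arr=2 -> substrate=0 bound=2 product=0
t=3: arr=2 -> substrate=1 bound=3 product=0
t=4: arr=3 -> substrate=2 bound=3 product=2
t=5: arr=0 -> substrate=1 bound=3 product=3
t=6: arr=2 -> substrate=1 bound=3 product=5
t=7: arr=0 -> substrate=0 bound=3 product=6
t=8: arr=3 -> substrate=1 bound=3 product=8
t=9: arr=0 -> substrate=0 bound=3 product=9

Answer: 0 0 2 3 3 3 3 3 3 3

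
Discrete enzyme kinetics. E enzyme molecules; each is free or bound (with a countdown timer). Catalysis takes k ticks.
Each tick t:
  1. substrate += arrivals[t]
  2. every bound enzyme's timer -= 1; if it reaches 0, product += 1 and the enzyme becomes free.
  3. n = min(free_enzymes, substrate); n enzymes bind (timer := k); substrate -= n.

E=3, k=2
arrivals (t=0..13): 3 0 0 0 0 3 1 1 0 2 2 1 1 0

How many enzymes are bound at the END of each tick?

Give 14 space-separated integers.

Answer: 3 3 0 0 0 3 3 2 2 2 3 3 3 1

Derivation:
t=0: arr=3 -> substrate=0 bound=3 product=0
t=1: arr=0 -> substrate=0 bound=3 product=0
t=2: arr=0 -> substrate=0 bound=0 product=3
t=3: arr=0 -> substrate=0 bound=0 product=3
t=4: arr=0 -> substrate=0 bound=0 product=3
t=5: arr=3 -> substrate=0 bound=3 product=3
t=6: arr=1 -> substrate=1 bound=3 product=3
t=7: arr=1 -> substrate=0 bound=2 product=6
t=8: arr=0 -> substrate=0 bound=2 product=6
t=9: arr=2 -> substrate=0 bound=2 product=8
t=10: arr=2 -> substrate=1 bound=3 product=8
t=11: arr=1 -> substrate=0 bound=3 product=10
t=12: arr=1 -> substrate=0 bound=3 product=11
t=13: arr=0 -> substrate=0 bound=1 product=13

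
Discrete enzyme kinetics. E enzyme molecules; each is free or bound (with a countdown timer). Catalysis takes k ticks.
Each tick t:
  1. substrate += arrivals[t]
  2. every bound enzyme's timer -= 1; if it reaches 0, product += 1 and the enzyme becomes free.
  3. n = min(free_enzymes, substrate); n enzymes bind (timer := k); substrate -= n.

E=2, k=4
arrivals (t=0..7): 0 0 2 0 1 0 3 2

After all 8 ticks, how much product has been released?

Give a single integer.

Answer: 2

Derivation:
t=0: arr=0 -> substrate=0 bound=0 product=0
t=1: arr=0 -> substrate=0 bound=0 product=0
t=2: arr=2 -> substrate=0 bound=2 product=0
t=3: arr=0 -> substrate=0 bound=2 product=0
t=4: arr=1 -> substrate=1 bound=2 product=0
t=5: arr=0 -> substrate=1 bound=2 product=0
t=6: arr=3 -> substrate=2 bound=2 product=2
t=7: arr=2 -> substrate=4 bound=2 product=2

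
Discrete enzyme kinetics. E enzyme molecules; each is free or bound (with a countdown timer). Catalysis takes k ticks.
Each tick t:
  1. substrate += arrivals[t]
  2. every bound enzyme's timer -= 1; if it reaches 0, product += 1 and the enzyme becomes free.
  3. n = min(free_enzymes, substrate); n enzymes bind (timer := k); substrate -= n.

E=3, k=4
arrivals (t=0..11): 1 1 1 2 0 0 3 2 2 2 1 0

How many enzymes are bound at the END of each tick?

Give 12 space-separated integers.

Answer: 1 2 3 3 3 3 3 3 3 3 3 3

Derivation:
t=0: arr=1 -> substrate=0 bound=1 product=0
t=1: arr=1 -> substrate=0 bound=2 product=0
t=2: arr=1 -> substrate=0 bound=3 product=0
t=3: arr=2 -> substrate=2 bound=3 product=0
t=4: arr=0 -> substrate=1 bound=3 product=1
t=5: arr=0 -> substrate=0 bound=3 product=2
t=6: arr=3 -> substrate=2 bound=3 product=3
t=7: arr=2 -> substrate=4 bound=3 product=3
t=8: arr=2 -> substrate=5 bound=3 product=4
t=9: arr=2 -> substrate=6 bound=3 product=5
t=10: arr=1 -> substrate=6 bound=3 product=6
t=11: arr=0 -> substrate=6 bound=3 product=6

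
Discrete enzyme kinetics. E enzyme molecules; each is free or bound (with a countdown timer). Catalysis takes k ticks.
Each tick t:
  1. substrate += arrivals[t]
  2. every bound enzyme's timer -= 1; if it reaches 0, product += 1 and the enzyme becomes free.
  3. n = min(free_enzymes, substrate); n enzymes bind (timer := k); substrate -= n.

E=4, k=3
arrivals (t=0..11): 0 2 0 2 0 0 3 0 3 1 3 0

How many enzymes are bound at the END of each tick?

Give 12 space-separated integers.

t=0: arr=0 -> substrate=0 bound=0 product=0
t=1: arr=2 -> substrate=0 bound=2 product=0
t=2: arr=0 -> substrate=0 bound=2 product=0
t=3: arr=2 -> substrate=0 bound=4 product=0
t=4: arr=0 -> substrate=0 bound=2 product=2
t=5: arr=0 -> substrate=0 bound=2 product=2
t=6: arr=3 -> substrate=0 bound=3 product=4
t=7: arr=0 -> substrate=0 bound=3 product=4
t=8: arr=3 -> substrate=2 bound=4 product=4
t=9: arr=1 -> substrate=0 bound=4 product=7
t=10: arr=3 -> substrate=3 bound=4 product=7
t=11: arr=0 -> substrate=2 bound=4 product=8

Answer: 0 2 2 4 2 2 3 3 4 4 4 4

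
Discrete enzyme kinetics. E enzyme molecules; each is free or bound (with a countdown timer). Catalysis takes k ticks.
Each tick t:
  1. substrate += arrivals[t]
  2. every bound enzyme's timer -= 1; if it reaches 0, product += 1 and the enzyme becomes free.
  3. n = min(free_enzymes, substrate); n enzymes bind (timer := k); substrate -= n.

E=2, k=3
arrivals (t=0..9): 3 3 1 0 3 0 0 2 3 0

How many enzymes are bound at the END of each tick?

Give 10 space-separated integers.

Answer: 2 2 2 2 2 2 2 2 2 2

Derivation:
t=0: arr=3 -> substrate=1 bound=2 product=0
t=1: arr=3 -> substrate=4 bound=2 product=0
t=2: arr=1 -> substrate=5 bound=2 product=0
t=3: arr=0 -> substrate=3 bound=2 product=2
t=4: arr=3 -> substrate=6 bound=2 product=2
t=5: arr=0 -> substrate=6 bound=2 product=2
t=6: arr=0 -> substrate=4 bound=2 product=4
t=7: arr=2 -> substrate=6 bound=2 product=4
t=8: arr=3 -> substrate=9 bound=2 product=4
t=9: arr=0 -> substrate=7 bound=2 product=6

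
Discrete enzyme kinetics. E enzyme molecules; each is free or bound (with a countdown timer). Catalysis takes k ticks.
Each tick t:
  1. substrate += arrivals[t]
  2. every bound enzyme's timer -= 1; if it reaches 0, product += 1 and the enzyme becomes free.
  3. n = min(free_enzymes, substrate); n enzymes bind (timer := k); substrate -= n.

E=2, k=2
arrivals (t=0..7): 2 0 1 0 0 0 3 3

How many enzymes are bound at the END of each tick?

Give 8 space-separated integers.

Answer: 2 2 1 1 0 0 2 2

Derivation:
t=0: arr=2 -> substrate=0 bound=2 product=0
t=1: arr=0 -> substrate=0 bound=2 product=0
t=2: arr=1 -> substrate=0 bound=1 product=2
t=3: arr=0 -> substrate=0 bound=1 product=2
t=4: arr=0 -> substrate=0 bound=0 product=3
t=5: arr=0 -> substrate=0 bound=0 product=3
t=6: arr=3 -> substrate=1 bound=2 product=3
t=7: arr=3 -> substrate=4 bound=2 product=3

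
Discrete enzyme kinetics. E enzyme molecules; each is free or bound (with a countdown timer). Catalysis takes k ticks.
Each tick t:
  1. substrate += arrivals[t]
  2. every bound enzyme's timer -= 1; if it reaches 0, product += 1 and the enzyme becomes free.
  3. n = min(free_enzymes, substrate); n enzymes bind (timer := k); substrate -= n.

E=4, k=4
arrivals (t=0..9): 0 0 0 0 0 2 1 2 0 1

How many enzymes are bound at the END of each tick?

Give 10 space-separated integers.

Answer: 0 0 0 0 0 2 3 4 4 4

Derivation:
t=0: arr=0 -> substrate=0 bound=0 product=0
t=1: arr=0 -> substrate=0 bound=0 product=0
t=2: arr=0 -> substrate=0 bound=0 product=0
t=3: arr=0 -> substrate=0 bound=0 product=0
t=4: arr=0 -> substrate=0 bound=0 product=0
t=5: arr=2 -> substrate=0 bound=2 product=0
t=6: arr=1 -> substrate=0 bound=3 product=0
t=7: arr=2 -> substrate=1 bound=4 product=0
t=8: arr=0 -> substrate=1 bound=4 product=0
t=9: arr=1 -> substrate=0 bound=4 product=2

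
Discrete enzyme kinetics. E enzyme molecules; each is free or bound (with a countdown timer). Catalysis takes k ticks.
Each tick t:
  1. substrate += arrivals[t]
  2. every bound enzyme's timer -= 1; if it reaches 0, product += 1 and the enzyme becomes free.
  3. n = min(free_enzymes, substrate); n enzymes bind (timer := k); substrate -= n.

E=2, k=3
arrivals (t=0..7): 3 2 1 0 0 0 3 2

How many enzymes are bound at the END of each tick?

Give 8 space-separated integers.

t=0: arr=3 -> substrate=1 bound=2 product=0
t=1: arr=2 -> substrate=3 bound=2 product=0
t=2: arr=1 -> substrate=4 bound=2 product=0
t=3: arr=0 -> substrate=2 bound=2 product=2
t=4: arr=0 -> substrate=2 bound=2 product=2
t=5: arr=0 -> substrate=2 bound=2 product=2
t=6: arr=3 -> substrate=3 bound=2 product=4
t=7: arr=2 -> substrate=5 bound=2 product=4

Answer: 2 2 2 2 2 2 2 2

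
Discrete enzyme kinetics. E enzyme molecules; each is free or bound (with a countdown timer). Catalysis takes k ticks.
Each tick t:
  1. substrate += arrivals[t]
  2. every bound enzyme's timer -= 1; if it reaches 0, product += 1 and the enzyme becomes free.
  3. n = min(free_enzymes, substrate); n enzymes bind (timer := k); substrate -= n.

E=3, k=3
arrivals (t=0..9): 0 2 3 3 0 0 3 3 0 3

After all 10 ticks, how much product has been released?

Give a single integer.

t=0: arr=0 -> substrate=0 bound=0 product=0
t=1: arr=2 -> substrate=0 bound=2 product=0
t=2: arr=3 -> substrate=2 bound=3 product=0
t=3: arr=3 -> substrate=5 bound=3 product=0
t=4: arr=0 -> substrate=3 bound=3 product=2
t=5: arr=0 -> substrate=2 bound=3 product=3
t=6: arr=3 -> substrate=5 bound=3 product=3
t=7: arr=3 -> substrate=6 bound=3 product=5
t=8: arr=0 -> substrate=5 bound=3 product=6
t=9: arr=3 -> substrate=8 bound=3 product=6

Answer: 6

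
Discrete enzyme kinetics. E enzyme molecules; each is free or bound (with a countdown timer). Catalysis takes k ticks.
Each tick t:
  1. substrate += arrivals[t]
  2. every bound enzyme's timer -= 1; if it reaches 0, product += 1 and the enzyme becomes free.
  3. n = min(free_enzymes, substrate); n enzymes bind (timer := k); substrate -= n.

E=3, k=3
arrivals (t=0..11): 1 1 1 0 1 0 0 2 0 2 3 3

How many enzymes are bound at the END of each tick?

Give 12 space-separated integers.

t=0: arr=1 -> substrate=0 bound=1 product=0
t=1: arr=1 -> substrate=0 bound=2 product=0
t=2: arr=1 -> substrate=0 bound=3 product=0
t=3: arr=0 -> substrate=0 bound=2 product=1
t=4: arr=1 -> substrate=0 bound=2 product=2
t=5: arr=0 -> substrate=0 bound=1 product=3
t=6: arr=0 -> substrate=0 bound=1 product=3
t=7: arr=2 -> substrate=0 bound=2 product=4
t=8: arr=0 -> substrate=0 bound=2 product=4
t=9: arr=2 -> substrate=1 bound=3 product=4
t=10: arr=3 -> substrate=2 bound=3 product=6
t=11: arr=3 -> substrate=5 bound=3 product=6

Answer: 1 2 3 2 2 1 1 2 2 3 3 3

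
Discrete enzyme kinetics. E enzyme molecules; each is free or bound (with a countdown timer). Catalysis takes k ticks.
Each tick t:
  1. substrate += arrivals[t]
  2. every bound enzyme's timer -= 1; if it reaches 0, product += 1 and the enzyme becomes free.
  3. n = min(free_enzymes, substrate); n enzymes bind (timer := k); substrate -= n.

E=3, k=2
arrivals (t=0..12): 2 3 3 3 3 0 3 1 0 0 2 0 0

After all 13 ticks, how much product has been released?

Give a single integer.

Answer: 17

Derivation:
t=0: arr=2 -> substrate=0 bound=2 product=0
t=1: arr=3 -> substrate=2 bound=3 product=0
t=2: arr=3 -> substrate=3 bound=3 product=2
t=3: arr=3 -> substrate=5 bound=3 product=3
t=4: arr=3 -> substrate=6 bound=3 product=5
t=5: arr=0 -> substrate=5 bound=3 product=6
t=6: arr=3 -> substrate=6 bound=3 product=8
t=7: arr=1 -> substrate=6 bound=3 product=9
t=8: arr=0 -> substrate=4 bound=3 product=11
t=9: arr=0 -> substrate=3 bound=3 product=12
t=10: arr=2 -> substrate=3 bound=3 product=14
t=11: arr=0 -> substrate=2 bound=3 product=15
t=12: arr=0 -> substrate=0 bound=3 product=17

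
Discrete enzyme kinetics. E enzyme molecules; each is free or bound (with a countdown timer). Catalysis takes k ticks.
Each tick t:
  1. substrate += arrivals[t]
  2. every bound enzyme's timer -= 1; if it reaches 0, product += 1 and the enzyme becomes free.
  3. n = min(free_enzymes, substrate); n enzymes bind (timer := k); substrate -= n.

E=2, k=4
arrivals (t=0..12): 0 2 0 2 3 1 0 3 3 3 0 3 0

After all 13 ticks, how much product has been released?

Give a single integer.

Answer: 4

Derivation:
t=0: arr=0 -> substrate=0 bound=0 product=0
t=1: arr=2 -> substrate=0 bound=2 product=0
t=2: arr=0 -> substrate=0 bound=2 product=0
t=3: arr=2 -> substrate=2 bound=2 product=0
t=4: arr=3 -> substrate=5 bound=2 product=0
t=5: arr=1 -> substrate=4 bound=2 product=2
t=6: arr=0 -> substrate=4 bound=2 product=2
t=7: arr=3 -> substrate=7 bound=2 product=2
t=8: arr=3 -> substrate=10 bound=2 product=2
t=9: arr=3 -> substrate=11 bound=2 product=4
t=10: arr=0 -> substrate=11 bound=2 product=4
t=11: arr=3 -> substrate=14 bound=2 product=4
t=12: arr=0 -> substrate=14 bound=2 product=4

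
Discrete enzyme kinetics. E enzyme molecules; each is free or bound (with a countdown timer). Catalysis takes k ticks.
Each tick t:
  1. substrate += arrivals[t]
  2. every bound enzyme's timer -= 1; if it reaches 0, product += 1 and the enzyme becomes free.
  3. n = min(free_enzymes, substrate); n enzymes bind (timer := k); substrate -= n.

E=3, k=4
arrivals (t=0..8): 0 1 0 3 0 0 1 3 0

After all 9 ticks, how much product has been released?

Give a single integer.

Answer: 3

Derivation:
t=0: arr=0 -> substrate=0 bound=0 product=0
t=1: arr=1 -> substrate=0 bound=1 product=0
t=2: arr=0 -> substrate=0 bound=1 product=0
t=3: arr=3 -> substrate=1 bound=3 product=0
t=4: arr=0 -> substrate=1 bound=3 product=0
t=5: arr=0 -> substrate=0 bound=3 product=1
t=6: arr=1 -> substrate=1 bound=3 product=1
t=7: arr=3 -> substrate=2 bound=3 product=3
t=8: arr=0 -> substrate=2 bound=3 product=3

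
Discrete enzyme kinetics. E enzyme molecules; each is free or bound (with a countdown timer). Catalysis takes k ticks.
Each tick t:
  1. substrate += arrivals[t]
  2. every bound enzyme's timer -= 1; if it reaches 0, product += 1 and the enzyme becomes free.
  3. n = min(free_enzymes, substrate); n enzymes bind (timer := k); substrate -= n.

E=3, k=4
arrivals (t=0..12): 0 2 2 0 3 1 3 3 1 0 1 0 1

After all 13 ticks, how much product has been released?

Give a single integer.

t=0: arr=0 -> substrate=0 bound=0 product=0
t=1: arr=2 -> substrate=0 bound=2 product=0
t=2: arr=2 -> substrate=1 bound=3 product=0
t=3: arr=0 -> substrate=1 bound=3 product=0
t=4: arr=3 -> substrate=4 bound=3 product=0
t=5: arr=1 -> substrate=3 bound=3 product=2
t=6: arr=3 -> substrate=5 bound=3 product=3
t=7: arr=3 -> substrate=8 bound=3 product=3
t=8: arr=1 -> substrate=9 bound=3 product=3
t=9: arr=0 -> substrate=7 bound=3 product=5
t=10: arr=1 -> substrate=7 bound=3 product=6
t=11: arr=0 -> substrate=7 bound=3 product=6
t=12: arr=1 -> substrate=8 bound=3 product=6

Answer: 6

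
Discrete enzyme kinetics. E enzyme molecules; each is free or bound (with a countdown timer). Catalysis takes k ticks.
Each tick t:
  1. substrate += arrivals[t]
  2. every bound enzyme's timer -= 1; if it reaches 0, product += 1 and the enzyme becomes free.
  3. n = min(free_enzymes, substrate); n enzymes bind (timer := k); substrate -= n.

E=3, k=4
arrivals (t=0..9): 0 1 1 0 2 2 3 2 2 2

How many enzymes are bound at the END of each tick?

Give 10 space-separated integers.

Answer: 0 1 2 2 3 3 3 3 3 3

Derivation:
t=0: arr=0 -> substrate=0 bound=0 product=0
t=1: arr=1 -> substrate=0 bound=1 product=0
t=2: arr=1 -> substrate=0 bound=2 product=0
t=3: arr=0 -> substrate=0 bound=2 product=0
t=4: arr=2 -> substrate=1 bound=3 product=0
t=5: arr=2 -> substrate=2 bound=3 product=1
t=6: arr=3 -> substrate=4 bound=3 product=2
t=7: arr=2 -> substrate=6 bound=3 product=2
t=8: arr=2 -> substrate=7 bound=3 product=3
t=9: arr=2 -> substrate=8 bound=3 product=4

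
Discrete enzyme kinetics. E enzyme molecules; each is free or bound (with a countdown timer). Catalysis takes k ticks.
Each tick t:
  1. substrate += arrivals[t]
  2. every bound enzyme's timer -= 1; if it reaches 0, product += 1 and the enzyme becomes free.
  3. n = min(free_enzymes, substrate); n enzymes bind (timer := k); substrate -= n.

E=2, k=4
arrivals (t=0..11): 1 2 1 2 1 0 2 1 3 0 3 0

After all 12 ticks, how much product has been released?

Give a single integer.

t=0: arr=1 -> substrate=0 bound=1 product=0
t=1: arr=2 -> substrate=1 bound=2 product=0
t=2: arr=1 -> substrate=2 bound=2 product=0
t=3: arr=2 -> substrate=4 bound=2 product=0
t=4: arr=1 -> substrate=4 bound=2 product=1
t=5: arr=0 -> substrate=3 bound=2 product=2
t=6: arr=2 -> substrate=5 bound=2 product=2
t=7: arr=1 -> substrate=6 bound=2 product=2
t=8: arr=3 -> substrate=8 bound=2 product=3
t=9: arr=0 -> substrate=7 bound=2 product=4
t=10: arr=3 -> substrate=10 bound=2 product=4
t=11: arr=0 -> substrate=10 bound=2 product=4

Answer: 4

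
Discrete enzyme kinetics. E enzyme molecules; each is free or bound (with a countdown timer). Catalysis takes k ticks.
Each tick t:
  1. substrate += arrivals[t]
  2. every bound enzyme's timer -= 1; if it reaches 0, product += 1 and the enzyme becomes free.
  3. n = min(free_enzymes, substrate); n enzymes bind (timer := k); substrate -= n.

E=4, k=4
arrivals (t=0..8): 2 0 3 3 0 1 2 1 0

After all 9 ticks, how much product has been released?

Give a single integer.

t=0: arr=2 -> substrate=0 bound=2 product=0
t=1: arr=0 -> substrate=0 bound=2 product=0
t=2: arr=3 -> substrate=1 bound=4 product=0
t=3: arr=3 -> substrate=4 bound=4 product=0
t=4: arr=0 -> substrate=2 bound=4 product=2
t=5: arr=1 -> substrate=3 bound=4 product=2
t=6: arr=2 -> substrate=3 bound=4 product=4
t=7: arr=1 -> substrate=4 bound=4 product=4
t=8: arr=0 -> substrate=2 bound=4 product=6

Answer: 6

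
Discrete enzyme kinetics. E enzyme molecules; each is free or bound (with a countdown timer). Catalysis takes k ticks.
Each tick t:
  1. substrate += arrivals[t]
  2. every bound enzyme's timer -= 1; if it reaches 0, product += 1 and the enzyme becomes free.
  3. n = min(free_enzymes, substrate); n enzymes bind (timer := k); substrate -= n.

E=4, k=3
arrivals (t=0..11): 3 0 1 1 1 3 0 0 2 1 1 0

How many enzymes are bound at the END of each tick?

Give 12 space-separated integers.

Answer: 3 3 4 2 3 4 4 3 3 3 4 2

Derivation:
t=0: arr=3 -> substrate=0 bound=3 product=0
t=1: arr=0 -> substrate=0 bound=3 product=0
t=2: arr=1 -> substrate=0 bound=4 product=0
t=3: arr=1 -> substrate=0 bound=2 product=3
t=4: arr=1 -> substrate=0 bound=3 product=3
t=5: arr=3 -> substrate=1 bound=4 product=4
t=6: arr=0 -> substrate=0 bound=4 product=5
t=7: arr=0 -> substrate=0 bound=3 product=6
t=8: arr=2 -> substrate=0 bound=3 product=8
t=9: arr=1 -> substrate=0 bound=3 product=9
t=10: arr=1 -> substrate=0 bound=4 product=9
t=11: arr=0 -> substrate=0 bound=2 product=11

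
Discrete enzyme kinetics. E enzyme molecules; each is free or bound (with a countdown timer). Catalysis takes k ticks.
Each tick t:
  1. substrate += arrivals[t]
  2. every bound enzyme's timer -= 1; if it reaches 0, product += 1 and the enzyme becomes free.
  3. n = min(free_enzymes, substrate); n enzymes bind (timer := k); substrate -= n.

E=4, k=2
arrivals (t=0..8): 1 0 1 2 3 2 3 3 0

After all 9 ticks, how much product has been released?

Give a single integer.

t=0: arr=1 -> substrate=0 bound=1 product=0
t=1: arr=0 -> substrate=0 bound=1 product=0
t=2: arr=1 -> substrate=0 bound=1 product=1
t=3: arr=2 -> substrate=0 bound=3 product=1
t=4: arr=3 -> substrate=1 bound=4 product=2
t=5: arr=2 -> substrate=1 bound=4 product=4
t=6: arr=3 -> substrate=2 bound=4 product=6
t=7: arr=3 -> substrate=3 bound=4 product=8
t=8: arr=0 -> substrate=1 bound=4 product=10

Answer: 10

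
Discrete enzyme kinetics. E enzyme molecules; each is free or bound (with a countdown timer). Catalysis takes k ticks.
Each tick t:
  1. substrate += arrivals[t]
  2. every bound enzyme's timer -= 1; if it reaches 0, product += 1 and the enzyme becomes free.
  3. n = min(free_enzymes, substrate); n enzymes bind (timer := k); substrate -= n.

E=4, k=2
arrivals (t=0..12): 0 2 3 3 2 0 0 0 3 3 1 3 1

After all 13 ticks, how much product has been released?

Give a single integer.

t=0: arr=0 -> substrate=0 bound=0 product=0
t=1: arr=2 -> substrate=0 bound=2 product=0
t=2: arr=3 -> substrate=1 bound=4 product=0
t=3: arr=3 -> substrate=2 bound=4 product=2
t=4: arr=2 -> substrate=2 bound=4 product=4
t=5: arr=0 -> substrate=0 bound=4 product=6
t=6: arr=0 -> substrate=0 bound=2 product=8
t=7: arr=0 -> substrate=0 bound=0 product=10
t=8: arr=3 -> substrate=0 bound=3 product=10
t=9: arr=3 -> substrate=2 bound=4 product=10
t=10: arr=1 -> substrate=0 bound=4 product=13
t=11: arr=3 -> substrate=2 bound=4 product=14
t=12: arr=1 -> substrate=0 bound=4 product=17

Answer: 17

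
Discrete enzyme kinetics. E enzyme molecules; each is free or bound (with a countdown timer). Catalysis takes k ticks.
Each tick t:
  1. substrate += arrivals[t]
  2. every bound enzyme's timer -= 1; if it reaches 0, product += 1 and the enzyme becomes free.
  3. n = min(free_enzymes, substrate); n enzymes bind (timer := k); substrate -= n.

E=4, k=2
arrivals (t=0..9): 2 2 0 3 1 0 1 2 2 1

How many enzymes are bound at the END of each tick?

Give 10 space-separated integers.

t=0: arr=2 -> substrate=0 bound=2 product=0
t=1: arr=2 -> substrate=0 bound=4 product=0
t=2: arr=0 -> substrate=0 bound=2 product=2
t=3: arr=3 -> substrate=0 bound=3 product=4
t=4: arr=1 -> substrate=0 bound=4 product=4
t=5: arr=0 -> substrate=0 bound=1 product=7
t=6: arr=1 -> substrate=0 bound=1 product=8
t=7: arr=2 -> substrate=0 bound=3 product=8
t=8: arr=2 -> substrate=0 bound=4 product=9
t=9: arr=1 -> substrate=0 bound=3 product=11

Answer: 2 4 2 3 4 1 1 3 4 3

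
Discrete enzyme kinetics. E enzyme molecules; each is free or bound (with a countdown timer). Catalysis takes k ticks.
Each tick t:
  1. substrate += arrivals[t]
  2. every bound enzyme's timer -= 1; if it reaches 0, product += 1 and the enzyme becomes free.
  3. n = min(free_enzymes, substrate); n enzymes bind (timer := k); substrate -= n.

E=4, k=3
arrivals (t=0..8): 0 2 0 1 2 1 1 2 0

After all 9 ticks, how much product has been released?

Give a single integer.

Answer: 6

Derivation:
t=0: arr=0 -> substrate=0 bound=0 product=0
t=1: arr=2 -> substrate=0 bound=2 product=0
t=2: arr=0 -> substrate=0 bound=2 product=0
t=3: arr=1 -> substrate=0 bound=3 product=0
t=4: arr=2 -> substrate=0 bound=3 product=2
t=5: arr=1 -> substrate=0 bound=4 product=2
t=6: arr=1 -> substrate=0 bound=4 product=3
t=7: arr=2 -> substrate=0 bound=4 product=5
t=8: arr=0 -> substrate=0 bound=3 product=6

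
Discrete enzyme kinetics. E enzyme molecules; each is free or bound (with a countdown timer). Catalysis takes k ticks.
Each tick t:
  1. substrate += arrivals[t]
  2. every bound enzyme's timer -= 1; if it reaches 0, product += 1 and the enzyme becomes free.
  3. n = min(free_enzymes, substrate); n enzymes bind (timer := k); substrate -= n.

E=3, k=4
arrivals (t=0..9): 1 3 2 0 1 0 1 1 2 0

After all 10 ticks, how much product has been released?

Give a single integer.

Answer: 6

Derivation:
t=0: arr=1 -> substrate=0 bound=1 product=0
t=1: arr=3 -> substrate=1 bound=3 product=0
t=2: arr=2 -> substrate=3 bound=3 product=0
t=3: arr=0 -> substrate=3 bound=3 product=0
t=4: arr=1 -> substrate=3 bound=3 product=1
t=5: arr=0 -> substrate=1 bound=3 product=3
t=6: arr=1 -> substrate=2 bound=3 product=3
t=7: arr=1 -> substrate=3 bound=3 product=3
t=8: arr=2 -> substrate=4 bound=3 product=4
t=9: arr=0 -> substrate=2 bound=3 product=6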